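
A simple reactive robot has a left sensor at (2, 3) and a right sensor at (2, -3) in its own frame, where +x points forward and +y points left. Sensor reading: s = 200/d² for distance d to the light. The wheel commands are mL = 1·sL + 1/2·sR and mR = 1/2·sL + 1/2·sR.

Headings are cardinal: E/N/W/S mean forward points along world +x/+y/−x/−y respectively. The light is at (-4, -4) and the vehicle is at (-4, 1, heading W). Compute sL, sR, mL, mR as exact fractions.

25 50/17 450/17 475/34

left sensor world pos  = (-6, -2); dL² = 8
right sensor world pos = (-6, 4); dR² = 68
sL = 200/8 = 25
sR = 200/68 = 50/17
mL = 1·sL + 1/2·sR = 450/17
mR = 1/2·sL + 1/2·sR = 475/34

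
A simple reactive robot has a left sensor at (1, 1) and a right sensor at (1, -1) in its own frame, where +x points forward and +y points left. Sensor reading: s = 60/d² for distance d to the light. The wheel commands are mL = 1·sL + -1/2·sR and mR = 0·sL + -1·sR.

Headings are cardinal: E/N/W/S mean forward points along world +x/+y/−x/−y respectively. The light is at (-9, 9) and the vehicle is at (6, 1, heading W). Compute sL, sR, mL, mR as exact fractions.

left sensor world pos  = (5, 0); dL² = 277
right sensor world pos = (5, 2); dR² = 245
sL = 60/277 = 60/277
sR = 60/245 = 12/49
mL = 1·sL + -1/2·sR = 1278/13573
mR = 0·sL + -1·sR = -12/49

60/277 12/49 1278/13573 -12/49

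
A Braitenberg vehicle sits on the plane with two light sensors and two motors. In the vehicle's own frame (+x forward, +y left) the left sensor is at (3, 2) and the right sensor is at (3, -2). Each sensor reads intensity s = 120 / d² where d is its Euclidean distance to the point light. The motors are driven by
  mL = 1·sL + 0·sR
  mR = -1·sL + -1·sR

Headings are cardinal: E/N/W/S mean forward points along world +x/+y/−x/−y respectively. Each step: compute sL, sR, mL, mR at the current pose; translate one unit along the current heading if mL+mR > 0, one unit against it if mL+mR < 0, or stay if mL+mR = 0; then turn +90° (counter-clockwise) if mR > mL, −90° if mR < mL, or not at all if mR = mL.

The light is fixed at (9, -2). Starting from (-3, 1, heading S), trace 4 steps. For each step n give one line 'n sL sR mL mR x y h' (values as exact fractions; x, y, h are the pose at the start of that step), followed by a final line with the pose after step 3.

0 6/5 30/49 6/5 -444/245 -3 1 S
1 120/229 40/87 120/229 -19600/19923 -3 2 W
2 60/109 12/13 60/109 -2088/1417 -2 2 N
3 120/89 24/13 120/89 -3696/1157 -2 1 E
final -3 1 S

n=0: pose=(-3,1,S); sL=6/5, sR=30/49; mL=6/5, mR=-444/245; mL+mR=-30/49 → advance -1; mR−mL=-738/245 → turn -1·90°
n=1: pose=(-3,2,W); sL=120/229, sR=40/87; mL=120/229, mR=-19600/19923; mL+mR=-40/87 → advance -1; mR−mL=-30040/19923 → turn -1·90°
n=2: pose=(-2,2,N); sL=60/109, sR=12/13; mL=60/109, mR=-2088/1417; mL+mR=-12/13 → advance -1; mR−mL=-2868/1417 → turn -1·90°
n=3: pose=(-2,1,E); sL=120/89, sR=24/13; mL=120/89, mR=-3696/1157; mL+mR=-24/13 → advance -1; mR−mL=-5256/1157 → turn -1·90°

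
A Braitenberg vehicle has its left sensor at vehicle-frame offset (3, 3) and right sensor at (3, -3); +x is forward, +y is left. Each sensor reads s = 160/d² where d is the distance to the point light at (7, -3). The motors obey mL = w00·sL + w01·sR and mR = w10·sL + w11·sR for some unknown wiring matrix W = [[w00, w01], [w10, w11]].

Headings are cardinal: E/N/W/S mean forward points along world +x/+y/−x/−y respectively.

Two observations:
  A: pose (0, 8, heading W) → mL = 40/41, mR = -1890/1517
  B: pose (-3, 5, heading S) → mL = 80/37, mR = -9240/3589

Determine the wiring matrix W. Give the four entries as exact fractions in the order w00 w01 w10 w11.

1 0 -1 -1/2

obs A: pose=(0,8,W) → sL=40/41, sR=20/37, mL=40/41, mR=-1890/1517
obs B: pose=(-3,5,S) → sL=80/37, sR=80/97, mL=80/37, mR=-9240/3589
sensor matrix S = [[40/41, 20/37], [80/37, 80/97]]; det S = -1982400/5444513
solve [mL_A; mL_B] = S·[w00; w01] and [mR_A; mR_B] = S·[w10; w11]:
  w00 = 1, w01 = 0, w10 = -1, w11 = -1/2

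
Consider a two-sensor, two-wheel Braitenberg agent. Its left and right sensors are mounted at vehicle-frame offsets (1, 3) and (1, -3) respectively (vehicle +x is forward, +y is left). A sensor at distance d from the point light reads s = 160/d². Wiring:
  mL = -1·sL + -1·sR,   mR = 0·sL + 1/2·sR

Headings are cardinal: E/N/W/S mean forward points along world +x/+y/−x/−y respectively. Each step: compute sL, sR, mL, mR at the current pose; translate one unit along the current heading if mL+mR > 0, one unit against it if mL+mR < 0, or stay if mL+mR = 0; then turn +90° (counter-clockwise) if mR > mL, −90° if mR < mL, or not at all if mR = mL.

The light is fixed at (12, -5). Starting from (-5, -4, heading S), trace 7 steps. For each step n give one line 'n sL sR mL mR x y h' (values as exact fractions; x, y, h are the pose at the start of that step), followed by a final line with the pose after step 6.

n=0: pose=(-5,-4,S); sL=40/49, sR=2/5; mL=-298/245, mR=1/5; mL+mR=-249/245 → advance -1; mR−mL=347/245 → turn +1·90°
n=1: pose=(-5,-3,E); sL=160/281, sR=160/257; mL=-86080/72217, mR=80/257; mL+mR=-63600/72217 → advance -1; mR−mL=108560/72217 → turn +1·90°
n=2: pose=(-6,-3,N); sL=16/45, sR=80/117; mL=-608/585, mR=40/117; mL+mR=-136/195 → advance -1; mR−mL=808/585 → turn +1·90°
n=3: pose=(-6,-4,W); sL=32/73, sR=160/377; mL=-23744/27521, mR=80/377; mL+mR=-17904/27521 → advance -1; mR−mL=29584/27521 → turn +1·90°
n=4: pose=(-5,-4,S); sL=40/49, sR=2/5; mL=-298/245, mR=1/5; mL+mR=-249/245 → advance -1; mR−mL=347/245 → turn +1·90°
n=5: pose=(-5,-3,E); sL=160/281, sR=160/257; mL=-86080/72217, mR=80/257; mL+mR=-63600/72217 → advance -1; mR−mL=108560/72217 → turn +1·90°
n=6: pose=(-6,-3,N); sL=16/45, sR=80/117; mL=-608/585, mR=40/117; mL+mR=-136/195 → advance -1; mR−mL=808/585 → turn +1·90°

0 40/49 2/5 -298/245 1/5 -5 -4 S
1 160/281 160/257 -86080/72217 80/257 -5 -3 E
2 16/45 80/117 -608/585 40/117 -6 -3 N
3 32/73 160/377 -23744/27521 80/377 -6 -4 W
4 40/49 2/5 -298/245 1/5 -5 -4 S
5 160/281 160/257 -86080/72217 80/257 -5 -3 E
6 16/45 80/117 -608/585 40/117 -6 -3 N
final -6 -4 W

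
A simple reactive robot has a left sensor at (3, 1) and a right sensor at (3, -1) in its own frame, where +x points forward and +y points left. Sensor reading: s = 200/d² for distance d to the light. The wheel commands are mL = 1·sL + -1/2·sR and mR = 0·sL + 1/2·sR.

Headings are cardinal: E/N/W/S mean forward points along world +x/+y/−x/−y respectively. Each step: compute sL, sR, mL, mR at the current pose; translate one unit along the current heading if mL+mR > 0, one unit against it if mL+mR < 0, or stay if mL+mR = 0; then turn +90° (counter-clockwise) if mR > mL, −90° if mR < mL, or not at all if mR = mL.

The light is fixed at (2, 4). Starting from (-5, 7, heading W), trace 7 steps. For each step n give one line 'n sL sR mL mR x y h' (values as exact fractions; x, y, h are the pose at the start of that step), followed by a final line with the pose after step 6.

n=0: pose=(-5,7,W); sL=25/13, sR=50/29; mL=400/377, mR=25/29; mL+mR=25/13 → advance +1; mR−mL=-75/377 → turn -1·90°
n=1: pose=(-6,7,N); sL=200/117, sR=40/17; mL=1060/1989, mR=20/17; mL+mR=200/117 → advance +1; mR−mL=1280/1989 → turn +1·90°
n=2: pose=(-6,8,W); sL=20/13, sR=100/73; mL=810/949, mR=50/73; mL+mR=20/13 → advance +1; mR−mL=-160/949 → turn -1·90°
n=3: pose=(-7,8,N); sL=200/149, sR=200/113; mL=7700/16837, mR=100/113; mL+mR=200/149 → advance +1; mR−mL=7200/16837 → turn +1·90°
n=4: pose=(-7,9,W); sL=5/4, sR=10/9; mL=25/36, mR=5/9; mL+mR=5/4 → advance +1; mR−mL=-5/36 → turn -1·90°
n=5: pose=(-8,9,N); sL=40/37, sR=40/29; mL=420/1073, mR=20/29; mL+mR=40/37 → advance +1; mR−mL=320/1073 → turn +1·90°
n=6: pose=(-8,10,W); sL=100/97, sR=100/109; mL=6050/10573, mR=50/109; mL+mR=100/97 → advance +1; mR−mL=-1200/10573 → turn -1·90°

0 25/13 50/29 400/377 25/29 -5 7 W
1 200/117 40/17 1060/1989 20/17 -6 7 N
2 20/13 100/73 810/949 50/73 -6 8 W
3 200/149 200/113 7700/16837 100/113 -7 8 N
4 5/4 10/9 25/36 5/9 -7 9 W
5 40/37 40/29 420/1073 20/29 -8 9 N
6 100/97 100/109 6050/10573 50/109 -8 10 W
final -9 10 N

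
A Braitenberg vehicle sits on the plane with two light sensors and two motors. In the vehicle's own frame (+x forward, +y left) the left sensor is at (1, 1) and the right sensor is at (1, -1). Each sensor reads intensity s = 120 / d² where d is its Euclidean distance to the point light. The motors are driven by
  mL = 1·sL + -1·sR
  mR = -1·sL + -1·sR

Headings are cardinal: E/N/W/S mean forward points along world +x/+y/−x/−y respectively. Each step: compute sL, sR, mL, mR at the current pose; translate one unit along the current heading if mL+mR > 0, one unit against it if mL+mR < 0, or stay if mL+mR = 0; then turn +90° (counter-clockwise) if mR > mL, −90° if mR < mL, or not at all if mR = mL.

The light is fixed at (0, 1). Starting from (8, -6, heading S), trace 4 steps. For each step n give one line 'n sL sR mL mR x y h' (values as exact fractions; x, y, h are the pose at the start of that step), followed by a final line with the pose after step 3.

n=0: pose=(8,-6,S); sL=24/29, sR=120/113; mL=-768/3277, mR=-6192/3277; mL+mR=-240/113 → advance -1; mR−mL=-48/29 → turn -1·90°
n=1: pose=(8,-5,W); sL=60/49, sR=60/37; mL=-720/1813, mR=-5160/1813; mL+mR=-120/37 → advance -1; mR−mL=-120/49 → turn -1·90°
n=2: pose=(9,-5,N); sL=120/89, sR=24/25; mL=864/2225, mR=-5136/2225; mL+mR=-48/25 → advance -1; mR−mL=-240/89 → turn -1·90°
n=3: pose=(9,-6,E); sL=15/17, sR=30/41; mL=105/697, mR=-1125/697; mL+mR=-60/41 → advance -1; mR−mL=-30/17 → turn -1·90°

0 24/29 120/113 -768/3277 -6192/3277 8 -6 S
1 60/49 60/37 -720/1813 -5160/1813 8 -5 W
2 120/89 24/25 864/2225 -5136/2225 9 -5 N
3 15/17 30/41 105/697 -1125/697 9 -6 E
final 8 -6 S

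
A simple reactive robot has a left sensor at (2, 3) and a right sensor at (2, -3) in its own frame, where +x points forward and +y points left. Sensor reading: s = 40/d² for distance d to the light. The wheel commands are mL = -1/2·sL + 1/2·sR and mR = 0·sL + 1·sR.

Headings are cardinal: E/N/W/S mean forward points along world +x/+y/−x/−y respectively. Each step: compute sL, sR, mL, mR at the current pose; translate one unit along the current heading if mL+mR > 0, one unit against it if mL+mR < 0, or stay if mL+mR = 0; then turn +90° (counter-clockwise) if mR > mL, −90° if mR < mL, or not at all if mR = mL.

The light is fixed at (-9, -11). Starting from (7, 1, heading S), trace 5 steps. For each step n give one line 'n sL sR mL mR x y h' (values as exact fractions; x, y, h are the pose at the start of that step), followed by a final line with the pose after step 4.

n=0: pose=(7,1,S); sL=40/461, sR=40/269; mL=3840/124009, mR=40/269; mL+mR=22280/124009 → advance +1; mR−mL=14600/124009 → turn +1·90°
n=1: pose=(7,0,E); sL=1/13, sR=10/97; mL=33/2522, mR=10/97; mL+mR=293/2522 → advance +1; mR−mL=227/2522 → turn +1·90°
n=2: pose=(8,0,N); sL=8/73, sR=40/569; mL=-816/41537, mR=40/569; mL+mR=2104/41537 → advance +1; mR−mL=3736/41537 → turn +1·90°
n=3: pose=(8,1,W); sL=20/153, sR=4/45; mL=-16/765, mR=4/45; mL+mR=52/765 → advance +1; mR−mL=28/255 → turn +1·90°
n=4: pose=(7,1,S); sL=40/461, sR=40/269; mL=3840/124009, mR=40/269; mL+mR=22280/124009 → advance +1; mR−mL=14600/124009 → turn +1·90°

0 40/461 40/269 3840/124009 40/269 7 1 S
1 1/13 10/97 33/2522 10/97 7 0 E
2 8/73 40/569 -816/41537 40/569 8 0 N
3 20/153 4/45 -16/765 4/45 8 1 W
4 40/461 40/269 3840/124009 40/269 7 1 S
final 7 0 E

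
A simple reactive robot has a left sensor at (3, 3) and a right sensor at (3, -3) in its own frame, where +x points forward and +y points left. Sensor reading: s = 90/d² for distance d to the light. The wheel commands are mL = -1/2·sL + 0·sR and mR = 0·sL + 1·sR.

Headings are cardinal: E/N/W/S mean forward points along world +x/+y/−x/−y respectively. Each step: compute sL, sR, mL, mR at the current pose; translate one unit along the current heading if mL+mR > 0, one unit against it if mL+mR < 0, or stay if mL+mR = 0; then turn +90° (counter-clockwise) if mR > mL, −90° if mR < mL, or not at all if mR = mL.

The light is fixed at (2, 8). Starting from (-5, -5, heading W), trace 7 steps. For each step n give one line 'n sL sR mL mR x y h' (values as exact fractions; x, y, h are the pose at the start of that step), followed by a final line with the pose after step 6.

0 45/178 9/20 -45/356 9/20 -5 -5 W
1 90/281 90/377 -45/281 90/377 -6 -5 S
2 45/73 45/157 -45/146 45/157 -6 -6 E
3 18/53 90/157 -9/53 90/157 -7 -6 N
4 9/40 45/122 -9/80 45/122 -7 -5 W
5 18/61 18/85 -9/61 18/85 -8 -5 S
6 9/17 45/169 -9/34 45/169 -8 -6 E
final -7 -6 N

n=0: pose=(-5,-5,W); sL=45/178, sR=9/20; mL=-45/356, mR=9/20; mL+mR=144/445 → advance +1; mR−mL=513/890 → turn +1·90°
n=1: pose=(-6,-5,S); sL=90/281, sR=90/377; mL=-45/281, mR=90/377; mL+mR=8325/105937 → advance +1; mR−mL=42255/105937 → turn +1·90°
n=2: pose=(-6,-6,E); sL=45/73, sR=45/157; mL=-45/146, mR=45/157; mL+mR=-495/22922 → advance -1; mR−mL=13635/22922 → turn +1·90°
n=3: pose=(-7,-6,N); sL=18/53, sR=90/157; mL=-9/53, mR=90/157; mL+mR=3357/8321 → advance +1; mR−mL=6183/8321 → turn +1·90°
n=4: pose=(-7,-5,W); sL=9/40, sR=45/122; mL=-9/80, mR=45/122; mL+mR=1251/4880 → advance +1; mR−mL=2349/4880 → turn +1·90°
n=5: pose=(-8,-5,S); sL=18/61, sR=18/85; mL=-9/61, mR=18/85; mL+mR=333/5185 → advance +1; mR−mL=1863/5185 → turn +1·90°
n=6: pose=(-8,-6,E); sL=9/17, sR=45/169; mL=-9/34, mR=45/169; mL+mR=9/5746 → advance +1; mR−mL=3051/5746 → turn +1·90°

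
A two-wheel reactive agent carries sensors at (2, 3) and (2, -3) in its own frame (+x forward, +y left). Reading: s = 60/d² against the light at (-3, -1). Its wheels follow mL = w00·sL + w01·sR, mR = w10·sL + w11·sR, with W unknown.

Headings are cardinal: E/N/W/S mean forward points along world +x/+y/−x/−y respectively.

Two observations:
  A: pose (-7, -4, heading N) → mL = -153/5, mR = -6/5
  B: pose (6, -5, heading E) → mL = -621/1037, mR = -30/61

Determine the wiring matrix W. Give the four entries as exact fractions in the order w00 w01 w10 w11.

-1/2 -1 -1 0

obs A: pose=(-7,-4,N) → sL=6/5, sR=30, mL=-153/5, mR=-6/5
obs B: pose=(6,-5,E) → sL=30/61, sR=6/17, mL=-621/1037, mR=-30/61
sensor matrix S = [[6/5, 30], [30/61, 6/17]]; det S = -74304/5185
solve [mL_A; mL_B] = S·[w00; w01] and [mR_A; mR_B] = S·[w10; w11]:
  w00 = -1/2, w01 = -1, w10 = -1, w11 = 0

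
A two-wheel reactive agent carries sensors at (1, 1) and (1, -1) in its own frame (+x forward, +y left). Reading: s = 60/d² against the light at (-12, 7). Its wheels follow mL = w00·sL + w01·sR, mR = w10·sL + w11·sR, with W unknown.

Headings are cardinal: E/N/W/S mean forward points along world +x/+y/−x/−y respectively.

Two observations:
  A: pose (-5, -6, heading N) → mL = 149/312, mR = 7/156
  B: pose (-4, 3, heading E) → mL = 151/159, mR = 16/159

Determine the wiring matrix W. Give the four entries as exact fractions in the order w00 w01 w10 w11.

obs A: pose=(-5,-6,N) → sL=1/3, sR=15/52, mL=149/312, mR=7/156
obs B: pose=(-4,3,E) → sL=2/3, sR=30/53, mL=151/159, mR=16/159
sensor matrix S = [[1/3, 15/52], [2/3, 30/53]]; det S = -5/1378
solve [mL_A; mL_B] = S·[w00; w01] and [mR_A; mR_B] = S·[w10; w11]:
  w00 = 1, w01 = 1/2, w10 = 1, w11 = -1

1 1/2 1 -1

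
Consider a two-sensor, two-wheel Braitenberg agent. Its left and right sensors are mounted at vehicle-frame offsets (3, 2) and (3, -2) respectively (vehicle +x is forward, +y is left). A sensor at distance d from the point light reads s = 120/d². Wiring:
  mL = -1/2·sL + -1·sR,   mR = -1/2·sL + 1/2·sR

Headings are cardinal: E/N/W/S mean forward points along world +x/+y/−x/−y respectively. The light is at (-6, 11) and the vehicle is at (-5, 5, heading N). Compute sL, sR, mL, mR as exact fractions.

left sensor world pos  = (-7, 8); dL² = 10
right sensor world pos = (-3, 8); dR² = 18
sL = 120/10 = 12
sR = 120/18 = 20/3
mL = -1/2·sL + -1·sR = -38/3
mR = -1/2·sL + 1/2·sR = -8/3

12 20/3 -38/3 -8/3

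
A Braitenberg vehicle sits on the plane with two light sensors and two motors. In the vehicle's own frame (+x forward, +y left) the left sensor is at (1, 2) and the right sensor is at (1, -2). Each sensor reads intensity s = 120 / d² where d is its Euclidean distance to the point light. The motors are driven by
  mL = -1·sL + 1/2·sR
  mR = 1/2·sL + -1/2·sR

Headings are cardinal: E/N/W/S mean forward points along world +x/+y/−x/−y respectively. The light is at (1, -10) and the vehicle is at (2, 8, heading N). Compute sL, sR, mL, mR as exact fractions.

60/181 12/37 -1134/6697 24/6697

left sensor world pos  = (0, 9); dL² = 362
right sensor world pos = (4, 9); dR² = 370
sL = 120/362 = 60/181
sR = 120/370 = 12/37
mL = -1·sL + 1/2·sR = -1134/6697
mR = 1/2·sL + -1/2·sR = 24/6697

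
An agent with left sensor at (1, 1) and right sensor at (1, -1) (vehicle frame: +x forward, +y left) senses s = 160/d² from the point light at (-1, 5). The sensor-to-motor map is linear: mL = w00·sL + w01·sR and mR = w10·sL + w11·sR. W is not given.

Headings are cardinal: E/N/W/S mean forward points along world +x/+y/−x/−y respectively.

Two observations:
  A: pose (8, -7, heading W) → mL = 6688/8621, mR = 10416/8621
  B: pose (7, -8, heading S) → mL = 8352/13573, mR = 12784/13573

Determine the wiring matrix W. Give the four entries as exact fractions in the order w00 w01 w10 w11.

obs A: pose=(8,-7,W) → sL=160/233, sR=32/37, mL=6688/8621, mR=10416/8621
obs B: pose=(7,-8,S) → sL=160/277, sR=32/49, mL=8352/13573, mR=12784/13573
sensor matrix S = [[160/233, 32/37], [160/277, 32/49]]; det S = -5980160/117012833
solve [mL_A; mL_B] = S·[w00; w01] and [mR_A; mR_B] = S·[w10; w11]:
  w00 = 1/2, w01 = 1/2, w10 = 1/2, w11 = 1

1/2 1/2 1/2 1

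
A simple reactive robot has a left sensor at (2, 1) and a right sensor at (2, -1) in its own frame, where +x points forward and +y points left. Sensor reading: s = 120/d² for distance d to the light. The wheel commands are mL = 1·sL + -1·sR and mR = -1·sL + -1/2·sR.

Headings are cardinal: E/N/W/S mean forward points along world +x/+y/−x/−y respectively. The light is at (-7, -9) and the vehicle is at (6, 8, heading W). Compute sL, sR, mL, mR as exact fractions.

120/377 24/89 1632/33553 -15204/33553

left sensor world pos  = (4, 7); dL² = 377
right sensor world pos = (4, 9); dR² = 445
sL = 120/377 = 120/377
sR = 120/445 = 24/89
mL = 1·sL + -1·sR = 1632/33553
mR = -1·sL + -1/2·sR = -15204/33553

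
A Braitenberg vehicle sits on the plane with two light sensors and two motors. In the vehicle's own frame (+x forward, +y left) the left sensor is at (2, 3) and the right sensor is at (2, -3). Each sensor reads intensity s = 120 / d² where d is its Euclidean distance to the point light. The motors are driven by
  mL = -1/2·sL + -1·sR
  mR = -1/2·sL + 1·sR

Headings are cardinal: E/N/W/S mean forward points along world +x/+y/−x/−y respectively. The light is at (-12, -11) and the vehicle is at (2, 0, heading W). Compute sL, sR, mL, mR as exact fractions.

left sensor world pos  = (0, -3); dL² = 208
right sensor world pos = (0, 3); dR² = 340
sL = 120/208 = 15/26
sR = 120/340 = 6/17
mL = -1/2·sL + -1·sR = -567/884
mR = -1/2·sL + 1·sR = 57/884

15/26 6/17 -567/884 57/884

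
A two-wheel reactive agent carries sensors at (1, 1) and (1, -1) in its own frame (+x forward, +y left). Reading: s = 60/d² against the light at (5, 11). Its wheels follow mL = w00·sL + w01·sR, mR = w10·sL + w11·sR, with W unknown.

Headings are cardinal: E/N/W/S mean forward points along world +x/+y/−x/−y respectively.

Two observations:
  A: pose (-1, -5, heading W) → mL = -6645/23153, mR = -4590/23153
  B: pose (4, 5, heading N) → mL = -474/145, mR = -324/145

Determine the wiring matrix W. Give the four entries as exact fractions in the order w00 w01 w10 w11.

-1 -1/2 -1/2 -1/2

obs A: pose=(-1,-5,W) → sL=30/169, sR=30/137, mL=-6645/23153, mR=-4590/23153
obs B: pose=(4,5,N) → sL=60/29, sR=12/5, mL=-474/145, mR=-324/145
sensor matrix S = [[30/169, 30/137], [60/29, 12/5]]; det S = -18144/671437
solve [mL_A; mL_B] = S·[w00; w01] and [mR_A; mR_B] = S·[w10; w11]:
  w00 = -1, w01 = -1/2, w10 = -1/2, w11 = -1/2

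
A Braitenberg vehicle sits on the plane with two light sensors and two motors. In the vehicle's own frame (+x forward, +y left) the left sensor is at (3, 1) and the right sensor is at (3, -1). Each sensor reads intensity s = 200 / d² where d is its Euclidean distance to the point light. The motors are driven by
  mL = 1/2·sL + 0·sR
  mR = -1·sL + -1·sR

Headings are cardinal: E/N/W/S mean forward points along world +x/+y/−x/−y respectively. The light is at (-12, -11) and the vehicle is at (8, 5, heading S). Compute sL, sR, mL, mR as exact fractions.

left sensor world pos  = (9, 2); dL² = 610
right sensor world pos = (7, 2); dR² = 530
sL = 200/610 = 20/61
sR = 200/530 = 20/53
mL = 1/2·sL + 0·sR = 10/61
mR = -1·sL + -1·sR = -2280/3233

20/61 20/53 10/61 -2280/3233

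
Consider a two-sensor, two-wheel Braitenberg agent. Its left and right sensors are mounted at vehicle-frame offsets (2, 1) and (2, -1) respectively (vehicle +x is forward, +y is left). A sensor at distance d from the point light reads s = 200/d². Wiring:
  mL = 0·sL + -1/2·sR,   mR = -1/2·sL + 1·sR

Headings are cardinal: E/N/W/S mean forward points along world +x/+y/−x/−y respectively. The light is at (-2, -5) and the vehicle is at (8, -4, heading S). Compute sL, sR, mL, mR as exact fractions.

left sensor world pos  = (9, -6); dL² = 122
right sensor world pos = (7, -6); dR² = 82
sL = 200/122 = 100/61
sR = 200/82 = 100/41
mL = 0·sL + -1/2·sR = -50/41
mR = -1/2·sL + 1·sR = 4050/2501

100/61 100/41 -50/41 4050/2501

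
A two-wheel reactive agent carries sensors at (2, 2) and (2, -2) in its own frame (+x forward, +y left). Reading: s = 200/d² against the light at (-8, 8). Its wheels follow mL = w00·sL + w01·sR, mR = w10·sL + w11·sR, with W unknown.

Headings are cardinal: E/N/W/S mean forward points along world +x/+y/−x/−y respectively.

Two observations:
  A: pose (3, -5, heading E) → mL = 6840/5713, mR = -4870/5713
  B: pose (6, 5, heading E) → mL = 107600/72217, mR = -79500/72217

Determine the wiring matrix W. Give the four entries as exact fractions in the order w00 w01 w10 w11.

obs A: pose=(3,-5,E) → sL=20/29, sR=100/197, mL=6840/5713, mR=-4870/5713
obs B: pose=(6,5,E) → sL=200/257, sR=200/281, mL=107600/72217, mR=-79500/72217
sensor matrix S = [[20/29, 100/197], [200/257, 200/281]]; det S = 39536000/412575721
solve [mL_A; mL_B] = S·[w00; w01] and [mR_A; mR_B] = S·[w10; w11]:
  w00 = 1, w01 = 1, w10 = -1/2, w11 = -1

1 1 -1/2 -1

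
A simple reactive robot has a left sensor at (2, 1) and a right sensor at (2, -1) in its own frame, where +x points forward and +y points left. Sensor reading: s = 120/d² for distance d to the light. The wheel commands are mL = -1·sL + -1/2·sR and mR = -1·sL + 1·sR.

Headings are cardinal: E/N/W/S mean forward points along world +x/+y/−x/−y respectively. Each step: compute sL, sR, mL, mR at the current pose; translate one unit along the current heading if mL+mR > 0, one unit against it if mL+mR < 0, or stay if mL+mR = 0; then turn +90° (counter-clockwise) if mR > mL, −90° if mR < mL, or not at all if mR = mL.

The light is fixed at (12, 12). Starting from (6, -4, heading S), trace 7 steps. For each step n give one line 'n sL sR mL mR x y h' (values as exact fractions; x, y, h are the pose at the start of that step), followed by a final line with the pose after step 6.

n=0: pose=(6,-4,S); sL=120/349, sR=120/373; mL=-65700/130177, mR=-2880/130177; mL+mR=-68580/130177 → advance -1; mR−mL=180/373 → turn +1·90°
n=1: pose=(6,-3,E); sL=30/53, sR=15/34; mL=-2835/3604, mR=-225/1802; mL+mR=-3285/3604 → advance -1; mR−mL=45/68 → turn +1·90°
n=2: pose=(5,-3,N); sL=120/233, sR=24/41; mL=-7716/9553, mR=672/9553; mL+mR=-7044/9553 → advance -1; mR−mL=36/41 → turn +1·90°
n=3: pose=(5,-4,W); sL=12/37, sR=20/51; mL=-982/1887, mR=128/1887; mL+mR=-854/1887 → advance -1; mR−mL=10/17 → turn +1·90°
n=4: pose=(6,-4,S); sL=120/349, sR=120/373; mL=-65700/130177, mR=-2880/130177; mL+mR=-68580/130177 → advance -1; mR−mL=180/373 → turn +1·90°
n=5: pose=(6,-3,E); sL=30/53, sR=15/34; mL=-2835/3604, mR=-225/1802; mL+mR=-3285/3604 → advance -1; mR−mL=45/68 → turn +1·90°
n=6: pose=(5,-3,N); sL=120/233, sR=24/41; mL=-7716/9553, mR=672/9553; mL+mR=-7044/9553 → advance -1; mR−mL=36/41 → turn +1·90°

0 120/349 120/373 -65700/130177 -2880/130177 6 -4 S
1 30/53 15/34 -2835/3604 -225/1802 6 -3 E
2 120/233 24/41 -7716/9553 672/9553 5 -3 N
3 12/37 20/51 -982/1887 128/1887 5 -4 W
4 120/349 120/373 -65700/130177 -2880/130177 6 -4 S
5 30/53 15/34 -2835/3604 -225/1802 6 -3 E
6 120/233 24/41 -7716/9553 672/9553 5 -3 N
final 5 -4 W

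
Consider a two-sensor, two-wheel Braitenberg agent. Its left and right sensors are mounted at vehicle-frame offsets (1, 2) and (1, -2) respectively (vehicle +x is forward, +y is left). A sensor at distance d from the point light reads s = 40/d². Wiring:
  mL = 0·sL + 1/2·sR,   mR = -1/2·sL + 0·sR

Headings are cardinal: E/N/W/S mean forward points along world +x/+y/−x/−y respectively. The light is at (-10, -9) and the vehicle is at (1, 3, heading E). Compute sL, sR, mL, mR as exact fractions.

2/17 10/61 5/61 -1/17

left sensor world pos  = (2, 5); dL² = 340
right sensor world pos = (2, 1); dR² = 244
sL = 40/340 = 2/17
sR = 40/244 = 10/61
mL = 0·sL + 1/2·sR = 5/61
mR = -1/2·sL + 0·sR = -1/17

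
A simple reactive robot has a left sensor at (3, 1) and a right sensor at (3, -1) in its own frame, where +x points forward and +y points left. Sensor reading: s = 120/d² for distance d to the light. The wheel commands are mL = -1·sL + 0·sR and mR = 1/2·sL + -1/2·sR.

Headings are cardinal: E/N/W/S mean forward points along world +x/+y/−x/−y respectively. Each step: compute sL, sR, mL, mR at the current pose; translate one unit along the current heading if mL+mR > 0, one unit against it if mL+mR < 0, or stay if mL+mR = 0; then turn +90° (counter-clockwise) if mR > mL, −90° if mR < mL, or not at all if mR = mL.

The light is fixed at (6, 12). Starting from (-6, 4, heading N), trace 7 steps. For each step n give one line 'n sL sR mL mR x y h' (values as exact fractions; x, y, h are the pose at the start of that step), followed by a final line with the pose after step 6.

0 60/97 60/73 -60/97 -720/7081 -6 4 N
1 24/65 120/289 -24/65 -432/18785 -6 3 W
2 30/61 5/12 -30/61 55/1464 -5 3 S
3 120/113 24/29 -120/113 384/3277 -5 4 E
4 60/97 60/73 -60/97 -720/7081 -6 4 N
5 24/65 120/289 -24/65 -432/18785 -6 3 W
6 30/61 5/12 -30/61 55/1464 -5 3 S
final -5 4 E

n=0: pose=(-6,4,N); sL=60/97, sR=60/73; mL=-60/97, mR=-720/7081; mL+mR=-5100/7081 → advance -1; mR−mL=3660/7081 → turn +1·90°
n=1: pose=(-6,3,W); sL=24/65, sR=120/289; mL=-24/65, mR=-432/18785; mL+mR=-7368/18785 → advance -1; mR−mL=6504/18785 → turn +1·90°
n=2: pose=(-5,3,S); sL=30/61, sR=5/12; mL=-30/61, mR=55/1464; mL+mR=-665/1464 → advance -1; mR−mL=775/1464 → turn +1·90°
n=3: pose=(-5,4,E); sL=120/113, sR=24/29; mL=-120/113, mR=384/3277; mL+mR=-3096/3277 → advance -1; mR−mL=3864/3277 → turn +1·90°
n=4: pose=(-6,4,N); sL=60/97, sR=60/73; mL=-60/97, mR=-720/7081; mL+mR=-5100/7081 → advance -1; mR−mL=3660/7081 → turn +1·90°
n=5: pose=(-6,3,W); sL=24/65, sR=120/289; mL=-24/65, mR=-432/18785; mL+mR=-7368/18785 → advance -1; mR−mL=6504/18785 → turn +1·90°
n=6: pose=(-5,3,S); sL=30/61, sR=5/12; mL=-30/61, mR=55/1464; mL+mR=-665/1464 → advance -1; mR−mL=775/1464 → turn +1·90°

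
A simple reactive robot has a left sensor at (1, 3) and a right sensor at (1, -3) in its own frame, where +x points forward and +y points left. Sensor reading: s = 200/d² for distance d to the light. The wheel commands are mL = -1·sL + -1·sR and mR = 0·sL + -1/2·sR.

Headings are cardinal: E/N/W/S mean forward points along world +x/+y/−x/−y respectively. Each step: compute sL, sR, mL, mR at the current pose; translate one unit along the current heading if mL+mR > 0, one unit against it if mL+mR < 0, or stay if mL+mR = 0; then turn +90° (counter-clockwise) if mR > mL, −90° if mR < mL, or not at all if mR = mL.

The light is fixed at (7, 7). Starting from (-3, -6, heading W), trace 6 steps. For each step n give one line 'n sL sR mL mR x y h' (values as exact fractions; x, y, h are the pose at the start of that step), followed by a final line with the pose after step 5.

0 200/377 200/221 -9200/6409 -100/221 -3 -6 W
1 25/29 10/17 -715/493 -5/17 -2 -6 S
2 40/29 200/289 -17360/8381 -100/289 -2 -5 E
3 20/29 20/17 -920/493 -10/17 -3 -5 N
4 200/377 200/221 -9200/6409 -100/221 -3 -6 W
5 25/29 10/17 -715/493 -5/17 -2 -6 S
final -2 -5 E

n=0: pose=(-3,-6,W); sL=200/377, sR=200/221; mL=-9200/6409, mR=-100/221; mL+mR=-12100/6409 → advance -1; mR−mL=6300/6409 → turn +1·90°
n=1: pose=(-2,-6,S); sL=25/29, sR=10/17; mL=-715/493, mR=-5/17; mL+mR=-860/493 → advance -1; mR−mL=570/493 → turn +1·90°
n=2: pose=(-2,-5,E); sL=40/29, sR=200/289; mL=-17360/8381, mR=-100/289; mL+mR=-20260/8381 → advance -1; mR−mL=14460/8381 → turn +1·90°
n=3: pose=(-3,-5,N); sL=20/29, sR=20/17; mL=-920/493, mR=-10/17; mL+mR=-1210/493 → advance -1; mR−mL=630/493 → turn +1·90°
n=4: pose=(-3,-6,W); sL=200/377, sR=200/221; mL=-9200/6409, mR=-100/221; mL+mR=-12100/6409 → advance -1; mR−mL=6300/6409 → turn +1·90°
n=5: pose=(-2,-6,S); sL=25/29, sR=10/17; mL=-715/493, mR=-5/17; mL+mR=-860/493 → advance -1; mR−mL=570/493 → turn +1·90°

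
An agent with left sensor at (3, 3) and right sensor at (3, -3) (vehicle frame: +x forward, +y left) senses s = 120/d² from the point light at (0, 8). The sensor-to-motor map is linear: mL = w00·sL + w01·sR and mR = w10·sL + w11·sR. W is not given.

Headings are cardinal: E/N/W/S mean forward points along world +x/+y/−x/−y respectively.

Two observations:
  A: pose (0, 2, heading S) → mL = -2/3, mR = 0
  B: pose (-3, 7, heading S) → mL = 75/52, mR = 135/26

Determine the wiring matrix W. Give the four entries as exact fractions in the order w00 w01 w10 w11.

1/2 -1 1 -1

obs A: pose=(0,2,S) → sL=4/3, sR=4/3, mL=-2/3, mR=0
obs B: pose=(-3,7,S) → sL=15/2, sR=30/13, mL=75/52, mR=135/26
sensor matrix S = [[4/3, 4/3], [15/2, 30/13]]; det S = -90/13
solve [mL_A; mL_B] = S·[w00; w01] and [mR_A; mR_B] = S·[w10; w11]:
  w00 = 1/2, w01 = -1, w10 = 1, w11 = -1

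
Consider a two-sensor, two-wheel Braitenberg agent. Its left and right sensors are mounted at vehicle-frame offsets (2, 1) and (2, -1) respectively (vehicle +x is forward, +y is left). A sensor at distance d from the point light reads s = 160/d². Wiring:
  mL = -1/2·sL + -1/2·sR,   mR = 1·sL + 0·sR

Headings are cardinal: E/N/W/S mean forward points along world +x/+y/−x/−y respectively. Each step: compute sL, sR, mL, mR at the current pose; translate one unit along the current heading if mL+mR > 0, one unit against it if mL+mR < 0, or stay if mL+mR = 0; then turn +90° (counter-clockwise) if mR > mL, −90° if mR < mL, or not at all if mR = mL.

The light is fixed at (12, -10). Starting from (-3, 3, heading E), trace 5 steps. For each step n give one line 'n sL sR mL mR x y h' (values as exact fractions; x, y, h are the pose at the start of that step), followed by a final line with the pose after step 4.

n=0: pose=(-3,3,E); sL=32/73, sR=160/313; mL=-10848/22849, mR=32/73; mL+mR=-832/22849 → advance -1; mR−mL=20864/22849 → turn +1·90°
n=1: pose=(-4,3,N); sL=80/257, sR=16/45; mL=-3856/11565, mR=80/257; mL+mR=-256/11565 → advance -1; mR−mL=7456/11565 → turn +1·90°
n=2: pose=(-4,2,W); sL=32/89, sR=160/493; mL=-15008/43877, mR=32/89; mL+mR=768/43877 → advance +1; mR−mL=30784/43877 → turn +1·90°
n=3: pose=(-5,2,S); sL=40/89, sR=20/53; mL=-1950/4717, mR=40/89; mL+mR=170/4717 → advance +1; mR−mL=4070/4717 → turn +1·90°
n=4: pose=(-5,1,E); sL=160/369, sR=32/65; mL=-11104/23985, mR=160/369; mL+mR=-704/23985 → advance -1; mR−mL=7168/7995 → turn +1·90°

0 32/73 160/313 -10848/22849 32/73 -3 3 E
1 80/257 16/45 -3856/11565 80/257 -4 3 N
2 32/89 160/493 -15008/43877 32/89 -4 2 W
3 40/89 20/53 -1950/4717 40/89 -5 2 S
4 160/369 32/65 -11104/23985 160/369 -5 1 E
final -6 1 N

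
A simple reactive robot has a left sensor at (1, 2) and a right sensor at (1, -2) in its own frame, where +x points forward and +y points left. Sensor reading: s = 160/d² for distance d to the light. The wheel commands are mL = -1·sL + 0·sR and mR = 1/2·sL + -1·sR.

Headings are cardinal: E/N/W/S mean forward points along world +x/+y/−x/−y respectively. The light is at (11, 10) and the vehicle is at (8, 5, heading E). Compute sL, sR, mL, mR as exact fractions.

160/13 160/53 -160/13 2160/689

left sensor world pos  = (9, 7); dL² = 13
right sensor world pos = (9, 3); dR² = 53
sL = 160/13 = 160/13
sR = 160/53 = 160/53
mL = -1·sL + 0·sR = -160/13
mR = 1/2·sL + -1·sR = 2160/689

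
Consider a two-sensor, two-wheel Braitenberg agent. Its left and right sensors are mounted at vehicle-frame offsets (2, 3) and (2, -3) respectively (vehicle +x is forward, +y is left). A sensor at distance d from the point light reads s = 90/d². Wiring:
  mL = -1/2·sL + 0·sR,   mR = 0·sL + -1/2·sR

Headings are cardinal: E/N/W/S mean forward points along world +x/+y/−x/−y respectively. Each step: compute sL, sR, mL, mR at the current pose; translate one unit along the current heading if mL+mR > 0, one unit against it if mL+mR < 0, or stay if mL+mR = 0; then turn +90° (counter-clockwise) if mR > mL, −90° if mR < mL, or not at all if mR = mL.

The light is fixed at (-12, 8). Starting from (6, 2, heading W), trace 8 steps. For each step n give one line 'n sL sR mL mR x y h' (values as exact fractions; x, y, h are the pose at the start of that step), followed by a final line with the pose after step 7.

0 90/337 18/53 -45/337 -9/53 6 2 W
1 45/136 9/50 -45/272 -9/100 7 2 N
2 90/389 18/61 -45/389 -9/61 7 1 W
3 45/157 45/277 -45/314 -45/554 8 1 N
4 18/89 90/349 -9/89 -45/349 8 0 W
5 1/4 5/34 -1/8 -5/68 9 0 N
6 18/101 90/397 -9/101 -45/397 9 -1 W
7 9/41 45/337 -9/82 -45/674 10 -1 N
final 10 -2 W

n=0: pose=(6,2,W); sL=90/337, sR=18/53; mL=-45/337, mR=-9/53; mL+mR=-5418/17861 → advance -1; mR−mL=-648/17861 → turn -1·90°
n=1: pose=(7,2,N); sL=45/136, sR=9/50; mL=-45/272, mR=-9/100; mL+mR=-1737/6800 → advance -1; mR−mL=513/6800 → turn +1·90°
n=2: pose=(7,1,W); sL=90/389, sR=18/61; mL=-45/389, mR=-9/61; mL+mR=-6246/23729 → advance -1; mR−mL=-756/23729 → turn -1·90°
n=3: pose=(8,1,N); sL=45/157, sR=45/277; mL=-45/314, mR=-45/554; mL+mR=-9765/43489 → advance -1; mR−mL=2700/43489 → turn +1·90°
n=4: pose=(8,0,W); sL=18/89, sR=90/349; mL=-9/89, mR=-45/349; mL+mR=-7146/31061 → advance -1; mR−mL=-864/31061 → turn -1·90°
n=5: pose=(9,0,N); sL=1/4, sR=5/34; mL=-1/8, mR=-5/68; mL+mR=-27/136 → advance -1; mR−mL=7/136 → turn +1·90°
n=6: pose=(9,-1,W); sL=18/101, sR=90/397; mL=-9/101, mR=-45/397; mL+mR=-8118/40097 → advance -1; mR−mL=-972/40097 → turn -1·90°
n=7: pose=(10,-1,N); sL=9/41, sR=45/337; mL=-9/82, mR=-45/674; mL+mR=-2439/13817 → advance -1; mR−mL=594/13817 → turn +1·90°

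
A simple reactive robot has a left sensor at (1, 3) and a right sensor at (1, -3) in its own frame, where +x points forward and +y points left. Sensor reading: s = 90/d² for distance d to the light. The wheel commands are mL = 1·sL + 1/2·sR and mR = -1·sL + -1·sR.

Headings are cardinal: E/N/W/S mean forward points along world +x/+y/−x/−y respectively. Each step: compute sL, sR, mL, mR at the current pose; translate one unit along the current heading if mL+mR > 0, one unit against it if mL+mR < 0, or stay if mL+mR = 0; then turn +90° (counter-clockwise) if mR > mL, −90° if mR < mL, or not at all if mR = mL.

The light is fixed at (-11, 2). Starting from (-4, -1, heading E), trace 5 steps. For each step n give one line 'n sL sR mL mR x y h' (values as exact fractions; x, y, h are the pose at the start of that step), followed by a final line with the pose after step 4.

n=0: pose=(-4,-1,E); sL=45/32, sR=9/10; mL=297/160, mR=-369/160; mL+mR=-9/20 → advance -1; mR−mL=-333/80 → turn -1·90°
n=1: pose=(-5,-1,S); sL=90/97, sR=18/5; mL=1323/485, mR=-2196/485; mL+mR=-9/5 → advance -1; mR−mL=-3519/485 → turn -1·90°
n=2: pose=(-5,0,W); sL=9/5, sR=45/13; mL=459/130, mR=-342/65; mL+mR=-45/26 → advance -1; mR−mL=-1143/130 → turn -1·90°
n=3: pose=(-4,0,N); sL=90/17, sR=90/101; mL=9855/1717, mR=-10620/1717; mL+mR=-45/101 → advance -1; mR−mL=-20475/1717 → turn -1·90°
n=4: pose=(-4,-1,E); sL=45/32, sR=9/10; mL=297/160, mR=-369/160; mL+mR=-9/20 → advance -1; mR−mL=-333/80 → turn -1·90°

0 45/32 9/10 297/160 -369/160 -4 -1 E
1 90/97 18/5 1323/485 -2196/485 -5 -1 S
2 9/5 45/13 459/130 -342/65 -5 0 W
3 90/17 90/101 9855/1717 -10620/1717 -4 0 N
4 45/32 9/10 297/160 -369/160 -4 -1 E
final -5 -1 S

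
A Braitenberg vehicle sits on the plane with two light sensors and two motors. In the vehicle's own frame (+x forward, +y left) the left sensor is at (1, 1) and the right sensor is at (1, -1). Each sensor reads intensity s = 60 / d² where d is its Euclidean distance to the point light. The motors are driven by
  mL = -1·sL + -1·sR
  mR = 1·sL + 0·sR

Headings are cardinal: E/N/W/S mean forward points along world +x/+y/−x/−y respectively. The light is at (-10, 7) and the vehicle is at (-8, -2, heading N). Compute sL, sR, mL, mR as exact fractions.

left sensor world pos  = (-9, -1); dL² = 65
right sensor world pos = (-7, -1); dR² = 73
sL = 60/65 = 12/13
sR = 60/73 = 60/73
mL = -1·sL + -1·sR = -1656/949
mR = 1·sL + 0·sR = 12/13

12/13 60/73 -1656/949 12/13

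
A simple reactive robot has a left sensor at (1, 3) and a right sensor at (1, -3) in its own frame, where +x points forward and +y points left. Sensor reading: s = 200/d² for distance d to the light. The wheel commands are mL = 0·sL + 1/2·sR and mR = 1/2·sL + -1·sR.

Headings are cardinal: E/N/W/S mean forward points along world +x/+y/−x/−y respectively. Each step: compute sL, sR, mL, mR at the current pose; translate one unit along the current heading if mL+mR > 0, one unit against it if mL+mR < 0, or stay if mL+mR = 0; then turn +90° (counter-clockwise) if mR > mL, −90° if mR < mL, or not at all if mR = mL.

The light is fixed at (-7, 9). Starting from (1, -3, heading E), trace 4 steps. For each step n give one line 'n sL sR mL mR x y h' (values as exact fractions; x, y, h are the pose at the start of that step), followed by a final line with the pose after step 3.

n=0: pose=(1,-3,E); sL=100/81, sR=100/153; mL=50/153, mR=-50/1377; mL+mR=400/1377 → advance +1; mR−mL=-500/1377 → turn -1·90°
n=1: pose=(2,-3,S); sL=200/313, sR=40/41; mL=20/41, mR=-8420/12833; mL+mR=-2160/12833 → advance -1; mR−mL=-14680/12833 → turn -1·90°
n=2: pose=(2,-2,W); sL=10/13, sR=25/16; mL=25/32, mR=-245/208; mL+mR=-165/416 → advance -1; mR−mL=-815/416 → turn -1·90°
n=3: pose=(3,-2,N); sL=200/149, sR=200/269; mL=100/269, mR=-2900/40081; mL+mR=12000/40081 → advance +1; mR−mL=-17800/40081 → turn -1·90°

0 100/81 100/153 50/153 -50/1377 1 -3 E
1 200/313 40/41 20/41 -8420/12833 2 -3 S
2 10/13 25/16 25/32 -245/208 2 -2 W
3 200/149 200/269 100/269 -2900/40081 3 -2 N
final 3 -1 E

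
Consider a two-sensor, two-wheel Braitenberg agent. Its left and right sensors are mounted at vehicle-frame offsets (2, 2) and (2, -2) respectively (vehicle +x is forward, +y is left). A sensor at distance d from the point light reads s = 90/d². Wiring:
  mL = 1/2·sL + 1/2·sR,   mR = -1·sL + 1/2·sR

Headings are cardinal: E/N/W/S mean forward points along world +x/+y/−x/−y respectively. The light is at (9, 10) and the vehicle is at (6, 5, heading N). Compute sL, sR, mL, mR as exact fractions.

left sensor world pos  = (4, 7); dL² = 34
right sensor world pos = (8, 7); dR² = 10
sL = 90/34 = 45/17
sR = 90/10 = 9
mL = 1/2·sL + 1/2·sR = 99/17
mR = -1·sL + 1/2·sR = 63/34

45/17 9 99/17 63/34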